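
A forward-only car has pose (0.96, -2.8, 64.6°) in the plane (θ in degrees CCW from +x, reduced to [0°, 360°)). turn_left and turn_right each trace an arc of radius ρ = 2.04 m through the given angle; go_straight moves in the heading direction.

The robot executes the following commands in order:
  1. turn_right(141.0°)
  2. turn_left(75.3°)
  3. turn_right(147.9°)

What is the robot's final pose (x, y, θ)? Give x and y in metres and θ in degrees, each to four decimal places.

set_pose: (x, y, θ) = (0.9600, -2.8000, 64.6000°), ρ = 2.04
turn_right(141.0°): centre at ρ to the right, rotate −141.0° → (4.7856, -3.1953, -76.4000° ≡ 283.6000°)
turn_left(75.3°): centre at ρ to the left, rotate +75.3° → (6.7292, -4.7553, 358.9000°)
turn_right(147.9°): centre at ρ to the right, rotate −147.9° → (7.7408, -8.5435, 211.0000°)

(7.7408, -8.5435, 211.0000°)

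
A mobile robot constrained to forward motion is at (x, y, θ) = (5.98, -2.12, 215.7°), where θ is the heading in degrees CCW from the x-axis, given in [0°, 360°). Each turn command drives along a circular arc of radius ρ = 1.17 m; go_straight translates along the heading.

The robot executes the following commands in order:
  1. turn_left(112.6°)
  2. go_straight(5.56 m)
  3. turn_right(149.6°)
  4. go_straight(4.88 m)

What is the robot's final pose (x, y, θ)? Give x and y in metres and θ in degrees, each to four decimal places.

set_pose: (x, y, θ) = (5.9800, -2.1200, 215.7000°), ρ = 1.17
turn_left(112.6°): centre at ρ to the left, rotate +112.6° → (6.0479, -4.0656, 328.3000°)
go_straight(5.56): x += 5.56·cos θ, y += 5.56·sin θ → (10.7785, -6.9872, 328.3000°)
turn_right(149.6°): centre at ρ to the right, rotate −149.6° → (10.1371, -9.1524, 178.7000°)
go_straight(4.88): x += 4.88·cos θ, y += 4.88·sin θ → (5.2584, -9.0416, 178.7000°)

(5.2584, -9.0416, 178.7000°)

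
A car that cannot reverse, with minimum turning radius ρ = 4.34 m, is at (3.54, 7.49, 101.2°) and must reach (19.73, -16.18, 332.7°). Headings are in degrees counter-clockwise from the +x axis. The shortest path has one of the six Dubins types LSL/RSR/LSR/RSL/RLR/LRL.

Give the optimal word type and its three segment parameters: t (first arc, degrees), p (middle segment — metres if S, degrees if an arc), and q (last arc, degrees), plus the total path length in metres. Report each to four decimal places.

Let ψ = atan2(Δy, Δx) = atan2(-23.67, 16.19) = -55.6283° be the start→goal bearing.
Normalize: d = |goal − start| / ρ = 28.677256/4.34 = 6.607663, α = (θ_start − ψ) mod 360° = 156.8283° = 2.737171 rad, β = (θ_goal − ψ) mod 360° = 28.3283° = 0.494423 rad.
Common terms: sin α = 0.393487, cos α = -0.919330, sin β = 0.474524, cos β = 0.880243, cos(α−β) = -0.622515, d² = 43.661205. Work in radians in the unit-radius frame; every candidate has L = ρ·(t + p + q).
LSL: p² = 2 + d² − 2cos(α−β) + 2d(sin α − sin β) = 45.835314; p = √p² = 6.770178; φ = atan2(cos β − cos α, d + sin α − sin β) = 0.269043 rad; t = (φ − α) mod 2π = 3.815057 rad, q = (β − φ) mod 2π = 0.225380 rad → L = 4.34·(3.815057 + 6.770178 + 0.225380) = 4.34·10.810616 = 46.918071 m
RSR: p² = 2 + d² − 2cos(α−β) + 2d(sin β − sin α) = 47.977155; p = √p² = 6.926554; φ = atan2(cos α − cos β, d − sin α + sin β) = -0.262823 rad; t = (α − φ) mod 2π = 2.999994 rad, q = (φ − β) mod 2π = 5.525939 rad → L = 4.34·(2.999994 + 6.926554 + 5.525939) = 4.34·15.452488 = 67.063797 m
LSR: p² = d² − 2 + 2cos(α−β) + 2d(sin α + sin β) = 51.887222; p = √p² = 7.203279; φ = atan2(−cos α − cos β, d + sin α + sin β) − atan2(−2, p) = 0.276058 rad; t = (φ − α) mod 2π = 3.822073 rad, q = (φ − β) mod 2π = 6.064821 rad → L = 4.34·(3.822073 + 7.203279 + 6.064821) = 4.34·17.090172 = 74.171345 m
RSL: p² = d² − 2 + 2cos(α−β) − 2d(sin α + sin β) = 28.945130; p = √p² = 5.380068; φ = atan2(cos α + cos β, d − sin α − sin β) − atan2(2, p) = -0.362722 rad; t = (α − φ) mod 2π = 3.099892 rad, q = (β − φ) mod 2π = 0.857144 rad → L = 4.34·(3.099892 + 5.380068 + 0.857144) = 4.34·9.337105 = 40.523034 m
RLR: c = (6 − d² + 2cos(α−β) + 2d(sin α − sin β))/8 = -4.997144, |c| > 1 → infeasible
LRL: c = (6 − d² + 2cos(α−β) − 2d(sin α − sin β))/8 = -4.729414, |c| > 1 → infeasible
Shortest: RSL with L = 40.523034 m ≈ 40.5230 m
Convert RSL to answer units (arcs ×180/π): t = 3.099892·180/π = 177.6108°, p = ρ·p = 4.34·5.380068 = 23.3495 m, q = 0.857144·180/π = 49.1108°, L = 40.5230 m.

RSL: t = 177.6108°, p = 23.3495 m, q = 49.1108°, L = 40.5230 m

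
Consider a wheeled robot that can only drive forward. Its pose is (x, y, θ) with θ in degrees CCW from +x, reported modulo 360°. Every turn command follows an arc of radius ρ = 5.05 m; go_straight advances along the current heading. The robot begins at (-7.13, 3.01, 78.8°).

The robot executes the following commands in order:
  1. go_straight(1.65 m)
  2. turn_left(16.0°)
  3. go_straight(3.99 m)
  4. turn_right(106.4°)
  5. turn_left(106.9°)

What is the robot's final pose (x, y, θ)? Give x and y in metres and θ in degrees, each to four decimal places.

(5.0267, 20.7908, 95.3000°)

set_pose: (x, y, θ) = (-7.1300, 3.0100, 78.8000°), ρ = 5.05
go_straight(1.65): x += 1.65·cos θ, y += 1.65·sin θ → (-6.8095, 4.6286, 78.8000°)
turn_left(16.0°): centre at ρ to the left, rotate +16.0° → (-6.7310, 6.0320, 94.8000°)
go_straight(3.99): x += 3.99·cos θ, y += 3.99·sin θ → (-7.0649, 10.0080, 94.8000°)
turn_right(106.4°): centre at ρ to the right, rotate −106.4° → (-1.0172, 15.3775, -11.6000° ≡ 348.4000°)
turn_left(106.9°): centre at ρ to the left, rotate +106.9° → (5.0267, 20.7908, 455.3000° ≡ 95.3000°)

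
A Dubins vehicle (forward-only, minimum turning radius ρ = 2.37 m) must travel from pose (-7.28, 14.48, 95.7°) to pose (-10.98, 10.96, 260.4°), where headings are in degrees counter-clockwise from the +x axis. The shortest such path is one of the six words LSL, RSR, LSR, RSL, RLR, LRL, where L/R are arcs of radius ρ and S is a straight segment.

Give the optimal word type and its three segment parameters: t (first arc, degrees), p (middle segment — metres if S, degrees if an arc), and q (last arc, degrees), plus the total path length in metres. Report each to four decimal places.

Let ψ = atan2(Δy, Δx) = atan2(-3.52, -3.70) = -136.4281° be the start→goal bearing.
Normalize: d = |goal − start| / ρ = 5.106897/2.37 = 2.154809, α = (θ_start − ψ) mod 360° = 232.1281° = 4.051400 rad, β = (θ_goal − ψ) mod 360° = 36.8281° = 0.642772 rad.
Common terms: sin α = -0.789386, cos α = -0.613898, sin β = 0.599417, cos β = 0.800437, cos(α−β) = -0.964557, d² = 4.643202. Work in radians in the unit-radius frame; every candidate has L = ρ·(t + p + q).
LSL: p² = 2 + d² − 2cos(α−β) + 2d(sin α − sin β) = 2.587109; p = √p² = 1.608449; φ = atan2(cos β − cos α, d + sin α − sin β) = 1.074423 rad; t = (φ − α) mod 2π = 3.306209 rad, q = (β − φ) mod 2π = 5.851534 rad → L = 2.37·(3.306209 + 1.608449 + 5.851534) = 2.37·10.766192 = 25.515875 m
RSR: p² = 2 + d² − 2cos(α−β) + 2d(sin β − sin α) = 14.557524; p = √p² = 3.815432; φ = atan2(cos α − cos β, d − sin α + sin β) = -0.379750 rad; t = (α − φ) mod 2π = 4.431150 rad, q = (φ − β) mod 2π = 5.260664 rad → L = 2.37·(4.431150 + 3.815432 + 5.260664) = 2.37·13.507246 = 32.012172 m
LSR: p² = d² − 2 + 2cos(α−β) + 2d(sin α + sin β) = -0.104607 < 0 → infeasible
RSL: p² = d² − 2 + 2cos(α−β) − 2d(sin α + sin β) = 1.532780; p = √p² = 1.238055; φ = atan2(cos α + cos β, d − sin α − sin β) − atan2(2, p) = -0.937115 rad; t = (α − φ) mod 2π = 4.988515 rad, q = (β − φ) mod 2π = 1.579887 rad → L = 2.37·(4.988515 + 1.238055 + 1.579887) = 2.37·7.806458 = 18.501305 m
RLR: c = (6 − d² + 2cos(α−β) + 2d(sin α − sin β))/8 = -0.819690; p = 2π − arccos c = 3.751519 rad; φ = atan2(cos α − cos β, d − sin α + sin β) = -0.379750 rad; t = (α − φ + p/2) mod 2π = 0.023724 rad, q = (α − β − t + p) mod 2π = 0.853237 rad → L = 2.37·(0.023724 + 3.751519 + 0.853237) = 2.37·4.628480 = 10.969497 m
LRL: c = (6 − d² + 2cos(α−β) − 2d(sin α − sin β))/8 = 0.676611; p = 2π − arccos c = 5.455540 rad; φ = atan2(cos β − cos α, d + sin α − sin β) = 1.074423 rad; t = (φ − α + p/2) mod 2π = 6.033979 rad, q = (β − α − t + p) mod 2π = 2.296119 rad → L = 2.37·(6.033979 + 5.455540 + 2.296119) = 2.37·13.785637 = 32.671959 m
Shortest: RLR with L = 10.969497 m ≈ 10.9695 m
Convert RLR to answer units (arcs ×180/π): t = 0.023724·180/π = 1.3593°, p = 3.751519·180/π = 214.9462°, q = 0.853237·180/π = 48.8869°, L = 10.9695 m.

RLR: t = 1.3593°, p = 214.9462°, q = 48.8869°, L = 10.9695 m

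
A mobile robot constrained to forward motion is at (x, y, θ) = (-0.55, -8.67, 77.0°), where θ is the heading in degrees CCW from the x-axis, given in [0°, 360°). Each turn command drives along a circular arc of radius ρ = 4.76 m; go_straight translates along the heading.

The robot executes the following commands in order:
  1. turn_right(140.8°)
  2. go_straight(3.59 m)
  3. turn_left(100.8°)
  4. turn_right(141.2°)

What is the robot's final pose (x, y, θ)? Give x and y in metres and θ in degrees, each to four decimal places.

(24.5587, -17.5295, 255.8000°)

set_pose: (x, y, θ) = (-0.5500, -8.6700, 77.0000°), ρ = 4.76
turn_right(140.8°): centre at ρ to the right, rotate −140.8° → (8.3590, -7.6392, -63.8000° ≡ 296.2000°)
go_straight(3.59): x += 3.59·cos θ, y += 3.59·sin θ → (9.9440, -10.8604, 296.2000°)
turn_left(100.8°): centre at ρ to the left, rotate +100.8° → (17.0795, -12.5603, 397.0000° ≡ 37.0000°)
turn_right(141.2°): centre at ρ to the right, rotate −141.2° → (24.5587, -17.5295, -104.2000° ≡ 255.8000°)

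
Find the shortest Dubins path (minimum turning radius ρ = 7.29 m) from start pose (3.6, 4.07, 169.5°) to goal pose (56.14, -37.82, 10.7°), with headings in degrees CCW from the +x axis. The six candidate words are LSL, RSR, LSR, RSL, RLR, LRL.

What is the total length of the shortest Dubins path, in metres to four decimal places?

84.9065 m

Let ψ = atan2(Δy, Δx) = atan2(-41.89, 52.54) = -38.5653° be the start→goal bearing.
Normalize: d = |goal − start| / ρ = 67.195414/7.29 = 9.217478, α = (θ_start − ψ) mod 360° = 208.0653° = 3.631424 rad, β = (θ_goal − ψ) mod 360° = 49.2653° = 0.859841 rad.
Common terms: sin α = -0.470477, cos α = -0.882412, sin β = 0.757739, cos β = 0.652558, cos(α−β) = -0.932324, d² = 84.961900. Work in radians in the unit-radius frame; every candidate has L = ρ·(t + p + q).
LSL: p² = 2 + d² − 2cos(α−β) + 2d(sin α − sin β) = 66.184444; p = √p² = 8.135382; φ = atan2(cos β − cos α, d + sin α − sin β) = 0.189816 rad; t = (φ − α) mod 2π = 2.841578 rad, q = (β − φ) mod 2π = 0.670025 rad → L = 7.29·(2.841578 + 8.135382 + 0.670025) = 7.29·11.646985 = 84.906518 m
RSR: p² = 2 + d² − 2cos(α−β) + 2d(sin β − sin α) = 111.468651; p = √p² = 10.557872; φ = atan2(cos α − cos β, d − sin α + sin β) = -0.145903 rad; t = (α − φ) mod 2π = 3.777327 rad, q = (φ − β) mod 2π = 5.277441 rad → L = 7.29·(3.777327 + 10.557872 + 5.277441) = 7.29·19.612640 = 142.976143 m
LSR: p² = d² − 2 + 2cos(α−β) + 2d(sin α + sin β) = 86.392912; p = √p² = 9.294779; φ = atan2(−cos α − cos β, d + sin α + sin β) − atan2(−2, p) = 0.236121 rad; t = (φ − α) mod 2π = 2.887883 rad, q = (φ − β) mod 2π = 5.659466 rad → L = 7.29·(2.887883 + 9.294779 + 5.659466) = 7.29·17.842127 = 130.069108 m
RSL: p² = d² − 2 + 2cos(α−β) − 2d(sin α + sin β) = 75.801592; p = √p² = 8.706411; φ = atan2(cos α + cos β, d − sin α − sin β) − atan2(2, p) = -0.251532 rad; t = (α − φ) mod 2π = 3.882956 rad, q = (β − φ) mod 2π = 1.111373 rad → L = 7.29·(3.882956 + 8.706411 + 1.111373) = 7.29·13.700739 = 99.878389 m
RLR: c = (6 − d² + 2cos(α−β) + 2d(sin α − sin β))/8 = -12.933581, |c| > 1 → infeasible
LRL: c = (6 − d² + 2cos(α−β) − 2d(sin α − sin β))/8 = -7.273055, |c| > 1 → infeasible
Shortest: LSL with L = 84.906518 m ≈ 84.9065 m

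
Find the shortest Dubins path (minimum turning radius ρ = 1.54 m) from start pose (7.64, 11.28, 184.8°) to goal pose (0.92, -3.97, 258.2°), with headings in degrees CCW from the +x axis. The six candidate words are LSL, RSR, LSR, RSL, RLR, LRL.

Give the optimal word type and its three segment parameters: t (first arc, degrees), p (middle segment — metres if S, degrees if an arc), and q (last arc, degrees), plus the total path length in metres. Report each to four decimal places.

Let ψ = atan2(Δy, Δx) = atan2(-15.25, -6.72) = -113.7810° be the start→goal bearing.
Normalize: d = |goal − start| / ρ = 16.664960/1.54 = 10.821403, α = (θ_start − ψ) mod 360° = 298.5810° = 5.211221 rad, β = (θ_goal − ψ) mod 360° = 11.9810° = 0.209107 rad.
Common terms: sin α = -0.878142, cos α = 0.478400, sin β = 0.207587, cos β = 0.978217, cos(α−β) = 0.285688, d² = 117.102758. Work in radians in the unit-radius frame; every candidate has L = ρ·(t + p + q).
LSL: p² = 2 + d² − 2cos(α−β) + 2d(sin α − sin β) = 95.033167; p = √p² = 9.748496; φ = atan2(cos β − cos α, d + sin α − sin β) = 0.051294 rad; t = (φ − α) mod 2π = 1.123258 rad, q = (β − φ) mod 2π = 0.157814 rad → L = 1.54·(1.123258 + 9.748496 + 0.157814) = 1.54·11.029567 = 16.985534 m
RSR: p² = 2 + d² − 2cos(α−β) + 2d(sin β − sin α) = 142.029595; p = √p² = 11.917617; φ = atan2(cos α − cos β, d − sin α + sin β) = -0.041952 rad; t = (α − φ) mod 2π = 5.253173 rad, q = (φ − β) mod 2π = 6.032126 rad → L = 1.54·(5.253173 + 11.917617 + 6.032126) = 1.54·23.202916 = 35.732491 m
LSR: p² = d² − 2 + 2cos(α−β) + 2d(sin α + sin β) = 101.161437; p = √p² = 10.057904; φ = atan2(−cos α − cos β, d + sin α + sin β) − atan2(−2, p) = 0.053764 rad; t = (φ − α) mod 2π = 1.125728 rad, q = (φ − β) mod 2π = 6.127842 rad → L = 1.54·(1.125728 + 10.057904 + 6.127842) = 1.54·17.311475 = 26.659671 m
RSL: p² = d² − 2 + 2cos(α−β) − 2d(sin α + sin β) = 130.186832; p = √p² = 11.409944; φ = atan2(cos α + cos β, d − sin α − sin β) − atan2(2, p) = -0.047444 rad; t = (α − φ) mod 2π = 5.258665 rad, q = (β − φ) mod 2π = 0.256551 rad → L = 1.54·(5.258665 + 11.409944 + 0.256551) = 1.54·16.925161 = 26.064748 m
RLR: c = (6 − d² + 2cos(α−β) + 2d(sin α − sin β))/8 = -16.753699, |c| > 1 → infeasible
LRL: c = (6 − d² + 2cos(α−β) − 2d(sin α − sin β))/8 = -10.879146, |c| > 1 → infeasible
Shortest: LSL with L = 16.985534 m ≈ 16.9855 m
Convert LSL to answer units (arcs ×180/π): t = 1.123258·180/π = 64.3579°, p = ρ·p = 1.54·9.748496 = 15.0127 m, q = 0.157814·180/π = 9.0421°, L = 16.9855 m.

LSL: t = 64.3579°, p = 15.0127 m, q = 9.0421°, L = 16.9855 m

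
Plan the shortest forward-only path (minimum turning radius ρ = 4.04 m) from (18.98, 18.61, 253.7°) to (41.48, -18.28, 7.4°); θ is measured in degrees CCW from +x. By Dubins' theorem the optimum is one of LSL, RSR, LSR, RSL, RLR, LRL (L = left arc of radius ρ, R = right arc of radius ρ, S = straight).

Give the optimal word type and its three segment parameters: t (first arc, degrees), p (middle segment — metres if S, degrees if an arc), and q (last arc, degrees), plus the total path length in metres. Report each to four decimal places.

Let ψ = atan2(Δy, Δx) = atan2(-36.89, 22.50) = -58.6201° be the start→goal bearing.
Normalize: d = |goal − start| / ρ = 43.210208/4.04 = 10.695596, α = (θ_start − ψ) mod 360° = 312.3201° = 5.451014 rad, β = (θ_goal − ψ) mod 360° = 66.0201° = 1.152268 rad.
Common terms: sin α = -0.739395, cos α = 0.673272, sin β = 0.913688, cos β = 0.406416, cos(α−β) = -0.401948, d² = 114.395776. Work in radians in the unit-radius frame; every candidate has L = ρ·(t + p + q).
LSL: p² = 2 + d² − 2cos(α−β) + 2d(sin α − sin β) = 81.838254; p = √p² = 9.046450; φ = atan2(cos β − cos α, d + sin α − sin β) = -0.029503 rad; t = (φ − α) mod 2π = 0.802669 rad, q = (β − φ) mod 2π = 1.181771 rad → L = 4.04·(0.802669 + 9.046450 + 1.181771) = 4.04·11.030889 = 44.564792 m
RSR: p² = 2 + d² − 2cos(α−β) + 2d(sin β − sin α) = 152.561090; p = √p² = 12.351562; φ = atan2(cos α − cos β, d − sin α + sin β) = 0.021607 rad; t = (α − φ) mod 2π = 5.429407 rad, q = (φ − β) mod 2π = 5.152524 rad → L = 4.04·(5.429407 + 12.351562 + 5.152524) = 4.04·22.933493 = 92.651314 m
LSR: p² = d² − 2 + 2cos(α−β) + 2d(sin α + sin β) = 115.320215; p = √p² = 10.738725; φ = atan2(−cos α − cos β, d + sin α + sin β) − atan2(−2, p) = 0.085129 rad; t = (φ − α) mod 2π = 0.917300 rad, q = (φ − β) mod 2π = 5.216046 rad → L = 4.04·(0.917300 + 10.738725 + 5.216046) = 4.04·16.872071 = 68.163167 m
RSL: p² = d² − 2 + 2cos(α−β) − 2d(sin α + sin β) = 107.863546; p = √p² = 10.385738; φ = atan2(cos α + cos β, d − sin α − sin β) − atan2(2, p) = -0.087982 rad; t = (α − φ) mod 2π = 5.538996 rad, q = (β − φ) mod 2π = 1.240250 rad → L = 4.04·(5.538996 + 10.385738 + 1.240250) = 4.04·17.164983 = 69.346531 m
RLR: c = (6 − d² + 2cos(α−β) + 2d(sin α − sin β))/8 = -18.070136, |c| > 1 → infeasible
LRL: c = (6 − d² + 2cos(α−β) − 2d(sin α − sin β))/8 = -9.229782, |c| > 1 → infeasible
Shortest: LSL with L = 44.564792 m ≈ 44.5648 m
Convert LSL to answer units (arcs ×180/π): t = 0.802669·180/π = 45.9895°, p = ρ·p = 4.04·9.046450 = 36.5477 m, q = 1.181771·180/π = 67.7105°, L = 44.5648 m.

LSL: t = 45.9895°, p = 36.5477 m, q = 67.7105°, L = 44.5648 m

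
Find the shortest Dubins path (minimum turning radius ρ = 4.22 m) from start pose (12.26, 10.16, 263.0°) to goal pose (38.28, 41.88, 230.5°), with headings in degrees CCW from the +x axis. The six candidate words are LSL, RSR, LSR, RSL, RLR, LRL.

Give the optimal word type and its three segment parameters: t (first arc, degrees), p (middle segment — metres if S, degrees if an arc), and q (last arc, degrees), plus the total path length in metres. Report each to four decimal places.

LSL: t = 146.6690°, p = 38.7634 m, q = 180.8310°, L = 62.8847 m

Let ψ = atan2(Δy, Δx) = atan2(31.72, 26.02) = 50.6379° be the start→goal bearing.
Normalize: d = |goal − start| / ρ = 41.026806/4.22 = 9.721992, α = (θ_start − ψ) mod 360° = 212.3621° = 3.706418 rad, β = (θ_goal − ψ) mod 360° = 179.8621° = 3.139186 rad.
Common terms: sin α = -0.535268, cos α = -0.844682, sin β = 0.002406, cos β = -0.999997, cos(α−β) = 0.843391, d² = 94.517127. Work in radians in the unit-radius frame; every candidate has L = ρ·(t + p + q).
LSL: p² = 2 + d² − 2cos(α−β) + 2d(sin α − sin β) = 84.375801; p = √p² = 9.185630; φ = atan2(cos β − cos α, d + sin α − sin β) = -0.016909 rad; t = (φ − α) mod 2π = 2.559858 rad, q = (β − φ) mod 2π = 3.156095 rad → L = 4.22·(2.559858 + 9.185630 + 3.156095) = 4.22·14.901583 = 62.884682 m
RSR: p² = 2 + d² − 2cos(α−β) + 2d(sin β − sin α) = 105.284886; p = √p² = 10.260842; φ = atan2(cos α − cos β, d − sin α + sin β) = 0.015137 rad; t = (α − φ) mod 2π = 3.691281 rad, q = (φ − β) mod 2π = 3.159136 rad → L = 4.22·(3.691281 + 10.260842 + 3.159136) = 4.22·17.111260 = 72.209516 m
LSR: p² = d² − 2 + 2cos(α−β) + 2d(sin α + sin β) = 83.842950; p = √p² = 9.156580; φ = atan2(−cos α − cos β, d + sin α + sin β) − atan2(−2, p) = 0.413157 rad; t = (φ − α) mod 2π = 2.989924 rad, q = (φ − β) mod 2π = 3.557156 rad → L = 4.22·(2.989924 + 9.156580 + 3.557156) = 4.22·15.703661 = 66.269448 m
RSL: p² = d² − 2 + 2cos(α−β) − 2d(sin α + sin β) = 104.564870; p = √p² = 10.225697; φ = atan2(cos α + cos β, d − sin α − sin β) − atan2(2, p) = -0.371128 rad; t = (α − φ) mod 2π = 4.077546 rad, q = (β − φ) mod 2π = 3.510314 rad → L = 4.22·(4.077546 + 10.225697 + 3.510314) = 4.22·17.813556 = 75.173206 m
RLR: c = (6 − d² + 2cos(α−β) + 2d(sin α − sin β))/8 = -12.160611, |c| > 1 → infeasible
LRL: c = (6 − d² + 2cos(α−β) − 2d(sin α − sin β))/8 = -9.546975, |c| > 1 → infeasible
Shortest: LSL with L = 62.884682 m ≈ 62.8847 m
Convert LSL to answer units (arcs ×180/π): t = 2.559858·180/π = 146.6690°, p = ρ·p = 4.22·9.185630 = 38.7634 m, q = 3.156095·180/π = 180.8310°, L = 62.8847 m.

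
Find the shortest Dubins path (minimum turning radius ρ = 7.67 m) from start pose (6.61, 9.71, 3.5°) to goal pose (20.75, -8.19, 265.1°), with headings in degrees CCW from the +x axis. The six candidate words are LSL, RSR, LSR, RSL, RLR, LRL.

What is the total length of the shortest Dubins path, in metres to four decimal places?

Let ψ = atan2(Δy, Δx) = atan2(-17.90, 14.14) = -51.6932° be the start→goal bearing.
Normalize: d = |goal − start| / ρ = 22.811173/7.67 = 2.974077, α = (θ_start − ψ) mod 360° = 55.1932° = 0.963304 rad, β = (θ_goal − ψ) mod 360° = 316.7932° = 5.529085 rad.
Common terms: sin α = 0.821082, cos α = 0.570811, sin β = -0.684633, cos β = 0.728888, cos(α−β) = -0.146083, d² = 8.845136. Work in radians in the unit-radius frame; every candidate has L = ρ·(t + p + q).
LSL: p² = 2 + d² − 2cos(α−β) + 2d(sin α − sin β) = 20.093527; p = √p² = 4.482580; φ = atan2(cos β − cos α, d + sin α − sin β) = 0.035272 rad; t = (φ − α) mod 2π = 5.355154 rad, q = (β − φ) mod 2π = 5.493813 rad → L = 7.67·(5.355154 + 4.482580 + 5.493813) = 7.67·15.331547 = 117.592966 m
RSR: p² = 2 + d² − 2cos(α−β) + 2d(sin β − sin α) = 2.181076; p = √p² = 1.476847; φ = atan2(cos α − cos β, d − sin α + sin β) = -0.107242 rad; t = (α − φ) mod 2π = 1.070546 rad, q = (φ − β) mod 2π = 0.646858 rad → L = 7.67·(1.070546 + 1.476847 + 0.646858) = 7.67·3.194251 = 24.499903 m
LSR: p² = d² − 2 + 2cos(α−β) + 2d(sin α + sin β) = 7.364587; p = √p² = 2.713777; φ = atan2(−cos α − cos β, d + sin α + sin β) − atan2(−2, p) = 0.239327 rad; t = (φ − α) mod 2π = 5.559208 rad, q = (φ − β) mod 2π = 0.993427 rad → L = 7.67·(5.559208 + 2.713777 + 0.993427) = 7.67·9.266413 = 71.073386 m
RSL: p² = d² − 2 + 2cos(α−β) − 2d(sin α + sin β) = 5.741352; p = √p² = 2.396112; φ = atan2(cos α + cos β, d − sin α − sin β) − atan2(2, p) = -0.266030 rad; t = (α − φ) mod 2π = 1.229334 rad, q = (β − φ) mod 2π = 5.795115 rad → L = 7.67·(1.229334 + 2.396112 + 5.795115) = 7.67·9.420561 = 72.255703 m
RLR: c = (6 − d² + 2cos(α−β) + 2d(sin α − sin β))/8 = 0.727365; p = 2π − arccos c = 5.526864 rad; φ = atan2(cos α − cos β, d − sin α + sin β) = -0.107242 rad; t = (α − φ + p/2) mod 2π = 3.833978 rad, q = (α − β − t + p) mod 2π = 3.410290 rad → L = 7.67·(3.833978 + 5.526864 + 3.410290) = 7.67·12.771132 = 97.954583 m
LRL: c = (6 − d² + 2cos(α−β) − 2d(sin α − sin β))/8 = -1.511691, |c| > 1 → infeasible
Shortest: RSR with L = 24.499903 m ≈ 24.4999 m

24.4999 m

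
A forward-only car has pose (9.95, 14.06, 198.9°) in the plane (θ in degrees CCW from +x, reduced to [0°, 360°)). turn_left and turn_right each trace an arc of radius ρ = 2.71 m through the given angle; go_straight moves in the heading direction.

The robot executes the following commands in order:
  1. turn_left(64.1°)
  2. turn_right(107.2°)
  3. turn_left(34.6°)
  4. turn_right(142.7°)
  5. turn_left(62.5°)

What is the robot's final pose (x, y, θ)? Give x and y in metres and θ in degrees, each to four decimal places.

set_pose: (x, y, θ) = (9.9500, 14.0600, 198.9000°), ρ = 2.71
turn_left(64.1°): centre at ρ to the left, rotate +64.1° → (8.1380, 11.8264, 263.0000°)
turn_right(107.2°): centre at ρ to the right, rotate −107.2° → (4.3373, 9.6848, 155.8000°)
turn_left(34.6°): centre at ρ to the left, rotate +34.6° → (2.7372, 9.8784, 190.4000°)
turn_right(142.7°): centre at ρ to the right, rotate −142.7° → (0.2436, 14.3678, 47.7000°)
turn_left(62.5°): centre at ρ to the left, rotate +62.5° → (0.7825, 17.1274, 110.2000°)

(0.7825, 17.1274, 110.2000°)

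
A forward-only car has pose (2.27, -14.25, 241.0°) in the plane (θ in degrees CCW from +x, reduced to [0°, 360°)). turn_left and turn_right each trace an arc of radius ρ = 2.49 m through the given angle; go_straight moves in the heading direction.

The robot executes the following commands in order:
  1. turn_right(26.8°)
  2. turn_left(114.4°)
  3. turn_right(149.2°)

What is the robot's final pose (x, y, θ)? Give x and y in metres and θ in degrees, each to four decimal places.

(0.2707, -23.9022, 179.4000°)

set_pose: (x, y, θ) = (2.2700, -14.2500, 241.0000°), ρ = 2.49
turn_right(26.8°): centre at ρ to the right, rotate −26.8° → (1.4918, -15.1023, 214.2000°)
turn_left(114.4°): centre at ρ to the left, rotate +114.4° → (1.5941, -19.2870, 328.6000°)
turn_right(149.2°): centre at ρ to the right, rotate −149.2° → (0.2707, -23.9022, 179.4000°)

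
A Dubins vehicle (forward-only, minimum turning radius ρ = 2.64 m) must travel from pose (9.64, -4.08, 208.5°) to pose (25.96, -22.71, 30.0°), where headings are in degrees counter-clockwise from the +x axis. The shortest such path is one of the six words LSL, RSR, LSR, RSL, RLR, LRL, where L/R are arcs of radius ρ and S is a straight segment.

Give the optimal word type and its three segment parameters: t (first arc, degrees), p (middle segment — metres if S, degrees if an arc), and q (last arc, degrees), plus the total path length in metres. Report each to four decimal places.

Let ψ = atan2(Δy, Δx) = atan2(-18.63, 16.32) = -48.7814° be the start→goal bearing.
Normalize: d = |goal − start| / ρ = 24.767303/2.64 = 9.381554, α = (θ_start − ψ) mod 360° = 257.2814° = 4.490408 rad, β = (θ_goal − ψ) mod 360° = 78.7814° = 1.374995 rad.
Common terms: sin α = -0.975463, cos α = -0.220162, sin β = 0.980892, cos β = 0.194552, cos(α−β) = -0.999657, d² = 88.013559. Work in radians in the unit-radius frame; every candidate has L = ρ·(t + p + q).
LSL: p² = 2 + d² − 2cos(α−β) + 2d(sin α − sin β) = 55.305565; p = √p² = 7.436771; φ = atan2(cos β − cos α, d + sin α − sin β) = 0.055794 rad; t = (φ − α) mod 2π = 1.848572 rad, q = (β − φ) mod 2π = 1.319201 rad → L = 2.64·(1.848572 + 7.436771 + 1.319201) = 2.64·10.604544 = 27.995995 m
RSR: p² = 2 + d² − 2cos(α−β) + 2d(sin β − sin α) = 128.720182; p = √p² = 11.345492; φ = atan2(cos α − cos β, d − sin α + sin β) = -0.036561 rad; t = (α − φ) mod 2π = 4.526969 rad, q = (φ − β) mod 2π = 4.871629 rad → L = 2.64·(4.526969 + 11.345492 + 4.871629) = 2.64·20.744090 = 54.764397 m
LSR: p² = d² − 2 + 2cos(α−β) + 2d(sin α + sin β) = 84.116107; p = √p² = 9.171483; φ = atan2(−cos α − cos β, d + sin α + sin β) − atan2(−2, p) = 0.217434 rad; t = (φ − α) mod 2π = 2.010211 rad, q = (φ − β) mod 2π = 5.125624 rad → L = 2.64·(2.010211 + 9.171483 + 5.125624) = 2.64·16.307319 = 43.051322 m
RSL: p² = d² − 2 + 2cos(α−β) − 2d(sin α + sin β) = 83.912381; p = √p² = 9.160370; φ = atan2(cos α + cos β, d − sin α − sin β) − atan2(2, p) = -0.217690 rad; t = (α − φ) mod 2π = 4.708098 rad, q = (β − φ) mod 2π = 1.592685 rad → L = 2.64·(4.708098 + 9.160370 + 1.592685) = 2.64·15.461154 = 40.817445 m
RLR: c = (6 − d² + 2cos(α−β) + 2d(sin α − sin β))/8 = -15.090023, |c| > 1 → infeasible
LRL: c = (6 − d² + 2cos(α−β) − 2d(sin α − sin β))/8 = -5.913196, |c| > 1 → infeasible
Shortest: LSL with L = 27.995995 m ≈ 27.9960 m
Convert LSL to answer units (arcs ×180/π): t = 1.848572·180/π = 105.9153°, p = ρ·p = 2.64·7.436771 = 19.6331 m, q = 1.319201·180/π = 75.5847°, L = 27.9960 m.

LSL: t = 105.9153°, p = 19.6331 m, q = 75.5847°, L = 27.9960 m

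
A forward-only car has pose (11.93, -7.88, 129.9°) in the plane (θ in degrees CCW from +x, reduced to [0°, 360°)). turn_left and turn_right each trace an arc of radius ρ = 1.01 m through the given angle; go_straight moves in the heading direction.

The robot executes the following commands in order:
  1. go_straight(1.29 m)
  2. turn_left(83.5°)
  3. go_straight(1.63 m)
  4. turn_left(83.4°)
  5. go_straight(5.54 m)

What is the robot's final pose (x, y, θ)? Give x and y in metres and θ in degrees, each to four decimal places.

(10.5632, -13.8358, 296.8000°)

set_pose: (x, y, θ) = (11.9300, -7.8800, 129.9000°), ρ = 1.01
go_straight(1.29): x += 1.29·cos θ, y += 1.29·sin θ → (11.1025, -6.8904, 129.9000°)
turn_left(83.5°): centre at ρ to the left, rotate +83.5° → (9.7717, -6.6950, 213.4000°)
go_straight(1.63): x += 1.63·cos θ, y += 1.63·sin θ → (8.4109, -7.5923, 213.4000°)
turn_left(83.4°): centre at ρ to the left, rotate +83.4° → (8.0654, -8.8909, 296.8000°)
go_straight(5.54): x += 5.54·cos θ, y += 5.54·sin θ → (10.5632, -13.8358, 296.8000°)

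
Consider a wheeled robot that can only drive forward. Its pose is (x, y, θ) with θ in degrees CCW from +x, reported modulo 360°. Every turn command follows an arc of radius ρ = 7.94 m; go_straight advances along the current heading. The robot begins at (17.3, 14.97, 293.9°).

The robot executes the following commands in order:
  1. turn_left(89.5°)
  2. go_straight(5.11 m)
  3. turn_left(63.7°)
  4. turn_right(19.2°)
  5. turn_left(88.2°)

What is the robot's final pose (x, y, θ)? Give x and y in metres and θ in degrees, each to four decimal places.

(33.6121, 32.6465, 156.1000°)

set_pose: (x, y, θ) = (17.3000, 14.9700, 293.9000°), ρ = 7.94
turn_left(89.5°): centre at ρ to the left, rotate +89.5° → (27.7125, 10.8999, 383.4000° ≡ 23.4000°)
go_straight(5.11): x += 5.11·cos θ, y += 5.11·sin θ → (32.4023, 12.9293, 23.4000°)
turn_left(63.7°): centre at ρ to the left, rotate +63.7° → (37.1787, 19.8145, 87.1000°)
turn_right(19.2°): centre at ρ to the right, rotate −19.2° → (37.7519, 22.4001, 67.9000°)
turn_left(88.2°): centre at ρ to the left, rotate +88.2° → (33.6121, 32.6465, 156.1000°)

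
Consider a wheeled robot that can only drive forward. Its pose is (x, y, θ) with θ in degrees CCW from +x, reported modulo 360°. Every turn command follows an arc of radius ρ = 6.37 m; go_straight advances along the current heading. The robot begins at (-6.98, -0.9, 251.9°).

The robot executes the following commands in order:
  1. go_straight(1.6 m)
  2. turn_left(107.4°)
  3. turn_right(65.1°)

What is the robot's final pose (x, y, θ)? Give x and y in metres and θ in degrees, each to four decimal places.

set_pose: (x, y, θ) = (-6.9800, -0.9000, 251.9000°), ρ = 6.37
go_straight(1.6): x += 1.6·cos θ, y += 1.6·sin θ → (-7.4771, -2.4208, 251.9000°)
turn_left(107.4°): centre at ρ to the left, rotate +107.4° → (-1.5001, -10.7694, 359.3000°)
turn_right(65.1°): centre at ρ to the right, rotate −65.1° → (4.2323, -14.5277, 294.2000°)

(4.2323, -14.5277, 294.2000°)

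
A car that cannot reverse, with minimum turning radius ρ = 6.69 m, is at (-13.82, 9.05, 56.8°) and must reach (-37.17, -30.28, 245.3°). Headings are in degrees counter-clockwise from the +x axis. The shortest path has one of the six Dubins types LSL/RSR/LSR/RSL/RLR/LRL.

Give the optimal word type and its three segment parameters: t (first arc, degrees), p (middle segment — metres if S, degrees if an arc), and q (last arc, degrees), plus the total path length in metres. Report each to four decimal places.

Let ψ = atan2(Δy, Δx) = atan2(-39.33, -23.35) = -120.6974° be the start→goal bearing.
Normalize: d = |goal − start| / ρ = 45.739167/6.69 = 6.836946, α = (θ_start − ψ) mod 360° = 177.4974° = 3.097913 rad, β = (θ_goal − ψ) mod 360° = 5.9974° = 0.104674 rad.
Common terms: sin α = 0.043665, cos α = -0.999046, sin β = 0.104483, cos β = 0.994527, cos(α−β) = -0.989016, d² = 46.743827. Work in radians in the unit-radius frame; every candidate has L = ρ·(t + p + q).
LSL: p² = 2 + d² − 2cos(α−β) + 2d(sin α − sin β) = 49.890248; p = √p² = 7.063303; φ = atan2(cos β − cos α, d + sin α − sin β) = 0.286132 rad; t = (φ − α) mod 2π = 3.471404 rad, q = (β − φ) mod 2π = 6.101727 rad → L = 6.69·(3.471404 + 7.063303 + 6.101727) = 6.69·16.636434 = 111.297742 m
RSR: p² = 2 + d² − 2cos(α−β) + 2d(sin β − sin α) = 51.553470; p = √p² = 7.180075; φ = atan2(cos α − cos β, d − sin α + sin β) = -0.281351 rad; t = (α − φ) mod 2π = 3.379264 rad, q = (φ − β) mod 2π = 5.897161 rad → L = 6.69·(3.379264 + 7.180075 + 5.897161) = 6.69·16.456499 = 110.093982 m
LSR: p² = d² − 2 + 2cos(α−β) + 2d(sin α + sin β) = 44.791556; p = √p² = 6.692649; φ = atan2(−cos α − cos β, d + sin α + sin β) − atan2(−2, p) = 0.291035 rad; t = (φ − α) mod 2π = 3.476307 rad, q = (φ − β) mod 2π = 0.186361 rad → L = 6.69·(3.476307 + 6.692649 + 0.186361) = 6.69·10.355317 = 69.277073 m
RSL: p² = d² − 2 + 2cos(α−β) − 2d(sin α + sin β) = 40.740035; p = √p² = 6.382792; φ = atan2(cos α + cos β, d − sin α − sin β) − atan2(2, p) = -0.304328 rad; t = (α − φ) mod 2π = 3.402241 rad, q = (β − φ) mod 2π = 0.409002 rad → L = 6.69·(3.402241 + 6.382792 + 0.409002) = 6.69·10.194035 = 68.198095 m
RLR: c = (6 − d² + 2cos(α−β) + 2d(sin α − sin β))/8 = -5.444184, |c| > 1 → infeasible
LRL: c = (6 − d² + 2cos(α−β) − 2d(sin α − sin β))/8 = -5.236281, |c| > 1 → infeasible
Shortest: RSL with L = 68.198095 m ≈ 68.1981 m
Convert RSL to answer units (arcs ×180/π): t = 3.402241·180/π = 194.9341°, p = ρ·p = 6.69·6.382792 = 42.7009 m, q = 0.409002·180/π = 23.4341°, L = 68.1981 m.

RSL: t = 194.9341°, p = 42.7009 m, q = 23.4341°, L = 68.1981 m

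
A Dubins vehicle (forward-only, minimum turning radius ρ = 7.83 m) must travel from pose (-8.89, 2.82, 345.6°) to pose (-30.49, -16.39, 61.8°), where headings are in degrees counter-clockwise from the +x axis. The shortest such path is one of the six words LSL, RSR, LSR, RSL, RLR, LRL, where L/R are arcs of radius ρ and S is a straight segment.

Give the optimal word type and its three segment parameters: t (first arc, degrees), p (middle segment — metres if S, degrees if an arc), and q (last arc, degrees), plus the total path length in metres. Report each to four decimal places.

RSR: t = 115.3624°, p = 19.9375 m, q = 168.4376°, L = 58.7214 m

Let ψ = atan2(Δy, Δx) = atan2(-19.21, -21.60) = -138.3516° be the start→goal bearing.
Normalize: d = |goal − start| / ρ = 28.906472/7.83 = 3.691759, α = (θ_start − ψ) mod 360° = 123.9516° = 2.163364 rad, β = (θ_goal − ψ) mod 360° = 200.1516° = 3.493305 rad.
Common terms: sin α = 0.829509, cos α = -0.558493, sin β = -0.344506, cos β = -0.938784, cos(α−β) = 0.238533, d² = 13.629083. Work in radians in the unit-radius frame; every candidate has L = ρ·(t + p + q).
LSL: p² = 2 + d² − 2cos(α−β) + 2d(sin α − sin β) = 23.820379; p = √p² = 4.880613; φ = atan2(cos β − cos α, d + sin α − sin β) = -0.077998 rad; t = (φ − α) mod 2π = 4.041823 rad, q = (β − φ) mod 2π = 3.571303 rad → L = 7.83·(4.041823 + 4.880613 + 3.571303) = 7.83·12.493739 = 97.825974 m
RSR: p² = 2 + d² − 2cos(α−β) + 2d(sin β − sin α) = 6.483654; p = √p² = 2.546302; φ = atan2(cos α − cos β, d − sin α + sin β) = 0.149911 rad; t = (α − φ) mod 2π = 2.013453 rad, q = (φ − β) mod 2π = 2.939791 rad → L = 7.83·(2.013453 + 2.546302 + 2.939791) = 7.83·7.499546 = 58.721449 m
LSR: p² = d² − 2 + 2cos(α−β) + 2d(sin α + sin β) = 15.687179; p = √p² = 3.960704; φ = atan2(−cos α − cos β, d + sin α + sin β) − atan2(−2, p) = 0.811816 rad; t = (φ − α) mod 2π = 4.931637 rad, q = (φ − β) mod 2π = 3.601696 rad → L = 7.83·(4.931637 + 3.960704 + 3.601696) = 7.83·12.494037 = 97.828310 m
RSL: p² = d² − 2 + 2cos(α−β) − 2d(sin α + sin β) = 8.525121; p = √p² = 2.919781; φ = atan2(cos α + cos β, d − sin α − sin β) − atan2(2, p) = -1.037406 rad; t = (α − φ) mod 2π = 3.200770 rad, q = (β − φ) mod 2π = 4.530711 rad → L = 7.83·(3.200770 + 2.919781 + 4.530711) = 7.83·10.651262 = 83.399383 m
RLR: c = (6 − d² + 2cos(α−β) + 2d(sin α − sin β))/8 = 0.189543; p = 2π − arccos c = 4.903086 rad; φ = atan2(cos α − cos β, d − sin α + sin β) = 0.149911 rad; t = (α − φ + p/2) mod 2π = 4.464996 rad, q = (α − β − t + p) mod 2π = 5.391334 rad → L = 7.83·(4.464996 + 4.903086 + 5.391334) = 7.83·14.759416 = 115.566229 m
LRL: c = (6 − d² + 2cos(α−β) − 2d(sin α − sin β))/8 = -1.977547, |c| > 1 → infeasible
Shortest: RSR with L = 58.721449 m ≈ 58.7214 m
Convert RSR to answer units (arcs ×180/π): t = 2.013453·180/π = 115.3624°, p = ρ·p = 7.83·2.546302 = 19.9375 m, q = 2.939791·180/π = 168.4376°, L = 58.7214 m.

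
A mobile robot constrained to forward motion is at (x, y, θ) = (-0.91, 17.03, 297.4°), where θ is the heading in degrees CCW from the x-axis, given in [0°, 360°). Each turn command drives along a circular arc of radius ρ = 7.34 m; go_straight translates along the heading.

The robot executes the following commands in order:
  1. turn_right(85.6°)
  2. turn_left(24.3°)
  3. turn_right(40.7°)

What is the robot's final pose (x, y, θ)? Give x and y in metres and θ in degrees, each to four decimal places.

(-9.9263, 2.2869, 195.4000°)

set_pose: (x, y, θ) = (-0.9100, 17.0300, 297.4000°), ρ = 7.34
turn_right(85.6°): centre at ρ to the right, rotate −85.6° → (-3.5587, 7.4139, 211.8000°)
turn_left(24.3°): centre at ρ to the left, rotate +24.3° → (-5.7831, 5.2696, 236.1000°)
turn_right(40.7°): centre at ρ to the right, rotate −40.7° → (-9.9263, 2.2869, 195.4000°)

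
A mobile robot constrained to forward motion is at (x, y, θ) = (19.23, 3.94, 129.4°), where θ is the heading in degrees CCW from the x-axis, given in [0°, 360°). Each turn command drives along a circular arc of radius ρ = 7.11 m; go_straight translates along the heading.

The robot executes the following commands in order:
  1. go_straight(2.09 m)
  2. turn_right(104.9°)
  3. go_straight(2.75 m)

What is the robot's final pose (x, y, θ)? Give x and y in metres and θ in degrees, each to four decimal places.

(22.9515, 17.6782, 24.5000°)

set_pose: (x, y, θ) = (19.2300, 3.9400, 129.4000°), ρ = 7.11
go_straight(2.09): x += 2.09·cos θ, y += 2.09·sin θ → (17.9034, 5.5550, 129.4000°)
turn_right(104.9°): centre at ρ to the right, rotate −104.9° → (20.4491, 16.5378, 24.5000°)
go_straight(2.75): x += 2.75·cos θ, y += 2.75·sin θ → (22.9515, 17.6782, 24.5000°)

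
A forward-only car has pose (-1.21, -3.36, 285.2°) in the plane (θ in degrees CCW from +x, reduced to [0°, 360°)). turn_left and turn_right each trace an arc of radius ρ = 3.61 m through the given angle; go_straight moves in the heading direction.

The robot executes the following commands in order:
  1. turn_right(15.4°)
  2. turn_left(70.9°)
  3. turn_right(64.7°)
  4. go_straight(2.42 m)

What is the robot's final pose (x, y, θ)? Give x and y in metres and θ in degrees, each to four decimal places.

set_pose: (x, y, θ) = (-1.2100, -3.3600, 285.2000°), ρ = 3.61
turn_right(15.4°): centre at ρ to the right, rotate −15.4° → (-1.0837, -4.3191, 269.8000°)
turn_left(70.9°): centre at ρ to the left, rotate +70.9° → (1.3331, -7.7388, 340.7000°)
turn_right(64.7°): centre at ρ to the right, rotate −64.7° → (3.7302, -10.7686, 276.0000°)
go_straight(2.42): x += 2.42·cos θ, y += 2.42·sin θ → (3.9831, -13.1753, 276.0000°)

(3.9831, -13.1753, 276.0000°)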